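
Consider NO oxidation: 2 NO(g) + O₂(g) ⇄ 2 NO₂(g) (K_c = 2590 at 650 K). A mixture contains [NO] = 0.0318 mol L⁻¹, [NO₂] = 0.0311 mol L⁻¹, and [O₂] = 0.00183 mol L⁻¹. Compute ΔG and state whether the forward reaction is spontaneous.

Q_c = [NO₂]² / ([NO]²·[O₂]) = (0.0311)² / ((0.0318)²·(0.00183)) = 523
ΔG = RT ln(Q_c/K_c) = (8.314 J mol⁻¹ K⁻¹)(650 K) × ln(523/2590)
   = (5.404 kJ/mol)(-1.600) = -8.65 kJ/mol
ΔG < 0, so the forward reaction is spontaneous (proceeds forward).

ΔG = -8.65 kJ/mol; the forward reaction is spontaneous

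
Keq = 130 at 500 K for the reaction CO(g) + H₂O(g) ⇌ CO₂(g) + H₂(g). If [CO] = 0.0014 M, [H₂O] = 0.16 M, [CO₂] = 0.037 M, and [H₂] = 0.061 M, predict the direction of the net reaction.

toward products

Q = [CO₂]·[H₂] / ([CO]·[H₂O]) = (0.037)·(0.061) / ((0.0014)·(0.16)) = 10
Q = 10 < Keq = 130, so the forward reaction proceeds.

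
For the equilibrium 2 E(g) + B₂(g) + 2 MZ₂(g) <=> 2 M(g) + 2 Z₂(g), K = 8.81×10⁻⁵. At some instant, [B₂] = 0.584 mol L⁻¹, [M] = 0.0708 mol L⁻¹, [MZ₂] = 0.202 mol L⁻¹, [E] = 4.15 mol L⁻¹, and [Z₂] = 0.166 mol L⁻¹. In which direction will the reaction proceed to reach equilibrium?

Q = [M]²·[Z₂]² / ([E]²·[B₂]·[MZ₂]²) = (0.0708)²·(0.166)² / ((4.15)²·(0.584)·(0.202)²) = 3.37×10⁻⁴
Q = 3.37×10⁻⁴ > K = 8.81×10⁻⁵, so the reverse reaction proceeds.

in the reverse direction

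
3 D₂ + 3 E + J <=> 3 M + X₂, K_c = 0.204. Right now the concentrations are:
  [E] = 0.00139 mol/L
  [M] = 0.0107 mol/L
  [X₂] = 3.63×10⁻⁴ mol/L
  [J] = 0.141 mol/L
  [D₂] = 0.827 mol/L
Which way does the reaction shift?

Q_c = [M]³·[X₂] / ([D₂]³·[E]³·[J]) = (0.0107)³·(3.63×10⁻⁴) / ((0.827)³·(0.00139)³·(0.141)) = 2.08
Q_c = 2.08 > K_c = 0.204, so the reverse reaction proceeds.

toward reactants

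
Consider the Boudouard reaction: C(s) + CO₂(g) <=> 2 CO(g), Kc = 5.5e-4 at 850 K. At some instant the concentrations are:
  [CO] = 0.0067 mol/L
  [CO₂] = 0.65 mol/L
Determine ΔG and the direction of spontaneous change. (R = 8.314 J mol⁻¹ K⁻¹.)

ΔG = -14.7 kJ/mol; the forward reaction is spontaneous

(C is a pure solid — omitted from Qc.)
Qc = [CO]² / [CO₂] = (0.0067)² / (0.65) = 6.91e-5
ΔG = RT ln(Qc/Kc) = (8.314 J mol⁻¹ K⁻¹)(850 K) × ln(6.91e-5/5.5e-4)
   = (7.067 kJ/mol)(-2.074) = -14.7 kJ/mol
ΔG < 0, so the forward reaction is spontaneous (proceeds forward).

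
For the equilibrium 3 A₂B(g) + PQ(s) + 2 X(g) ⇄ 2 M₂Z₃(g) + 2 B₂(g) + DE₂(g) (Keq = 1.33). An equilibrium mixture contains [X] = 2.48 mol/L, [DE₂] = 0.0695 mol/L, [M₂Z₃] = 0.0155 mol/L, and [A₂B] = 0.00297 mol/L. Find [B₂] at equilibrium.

(PQ is a pure solid — omitted from Keq.)
At equilibrium, Keq = [M₂Z₃]²·[B₂]²·[DE₂] / ([A₂B]³·[X]²) = 1.33.
(0.0155)²·([B₂])²·(0.0695) / ((0.00297)³·(2.48)²) = 1.33
[B₂]² = 0.0128 ⇒ [B₂] = 0.113 mol/L

[B₂] = 0.113 mol/L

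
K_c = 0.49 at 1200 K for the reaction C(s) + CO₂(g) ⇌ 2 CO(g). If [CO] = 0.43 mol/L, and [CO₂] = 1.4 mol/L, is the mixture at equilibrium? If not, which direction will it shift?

(C is a pure solid — omitted from Q_c.)
Q_c = [CO]² / [CO₂] = (0.43)² / (1.4) = 0.13
Q_c = 0.13 < K_c = 0.49: net forward reaction.

no; Q < K, reaction proceeds forward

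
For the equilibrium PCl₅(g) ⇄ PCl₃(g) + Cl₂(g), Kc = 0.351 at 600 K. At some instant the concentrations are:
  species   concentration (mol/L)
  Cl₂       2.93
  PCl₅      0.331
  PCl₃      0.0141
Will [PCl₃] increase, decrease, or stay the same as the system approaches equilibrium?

increase

Qc = [PCl₃]·[Cl₂] / [PCl₅] = (0.0141)·(2.93) / (0.331) = 0.125
Qc = 0.125 < Kc = 0.351: net forward reaction.
PCl₃ is a product, so it increases.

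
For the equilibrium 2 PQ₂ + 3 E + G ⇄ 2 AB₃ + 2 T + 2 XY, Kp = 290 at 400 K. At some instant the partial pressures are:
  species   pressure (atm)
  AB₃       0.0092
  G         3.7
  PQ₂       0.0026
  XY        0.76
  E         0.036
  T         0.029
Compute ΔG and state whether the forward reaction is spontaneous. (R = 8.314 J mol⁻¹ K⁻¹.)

Qp = P(AB₃)²·P(T)²·P(XY)² / (P(PQ₂)²·P(E)³·P(G)) = (0.0092)²·(0.029)²·(0.76)² / ((0.0026)²·(0.036)³·(3.7)) = 35.2
ΔG = RT ln(Qp/Kp) = (8.314 J mol⁻¹ K⁻¹)(400 K) × ln(35.2/290)
   = (3.326 kJ/mol)(-2.109) = -7.01 kJ/mol
ΔG < 0, so the forward reaction is spontaneous (proceeds forward).

ΔG = -7.01 kJ/mol; the forward reaction is spontaneous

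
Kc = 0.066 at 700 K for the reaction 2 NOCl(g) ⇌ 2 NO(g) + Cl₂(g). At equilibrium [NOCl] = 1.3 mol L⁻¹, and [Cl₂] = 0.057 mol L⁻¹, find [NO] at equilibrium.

[NO] = 1.4 mol L⁻¹

At equilibrium, Kc = [NO]²·[Cl₂] / [NOCl]² = 0.066.
([NO])²·(0.057) / (1.3)² = 0.066
[NO]² = 1.96 ⇒ [NO] = 1.4 mol L⁻¹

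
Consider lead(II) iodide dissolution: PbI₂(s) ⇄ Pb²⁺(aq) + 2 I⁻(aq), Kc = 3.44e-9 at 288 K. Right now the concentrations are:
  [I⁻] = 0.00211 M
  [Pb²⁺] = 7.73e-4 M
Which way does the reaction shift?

neither direction; the system is at equilibrium

(PbI₂ is a pure solid — omitted from Qc.)
Qc = [Pb²⁺]·[I⁻]² = (7.73e-4)·(0.00211)² = 3.44e-9
Qc = 3.44e-9 = Kc, so the system is already at equilibrium.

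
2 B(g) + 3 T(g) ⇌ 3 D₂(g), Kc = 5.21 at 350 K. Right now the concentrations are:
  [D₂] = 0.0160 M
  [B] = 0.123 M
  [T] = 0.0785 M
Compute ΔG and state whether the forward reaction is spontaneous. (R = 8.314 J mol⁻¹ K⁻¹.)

Qc = [D₂]³ / ([B]²·[T]³) = (0.0160)³ / ((0.123)²·(0.0785)³) = 0.560
ΔG = RT ln(Qc/Kc) = (8.314 J mol⁻¹ K⁻¹)(350 K) × ln(0.560/5.21)
   = (2.910 kJ/mol)(-2.230) = -6.49 kJ/mol
ΔG < 0, so the forward reaction is spontaneous (proceeds forward).

ΔG = -6.49 kJ/mol; the forward reaction is spontaneous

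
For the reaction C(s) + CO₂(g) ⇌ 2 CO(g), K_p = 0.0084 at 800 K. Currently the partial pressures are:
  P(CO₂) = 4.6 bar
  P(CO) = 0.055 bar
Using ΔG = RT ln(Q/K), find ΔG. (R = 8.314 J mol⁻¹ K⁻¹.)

(C is a pure solid — omitted from Q_p.)
Q_p = P(CO)² / P(CO₂) = (0.055)² / (4.6) = 6.58e-4
ΔG = RT ln(Q_p/K_p) = (8.314 J mol⁻¹ K⁻¹)(800 K) × ln(6.58e-4/0.0084)
   = (6.651 kJ/mol)(-2.547) = -16.9 kJ/mol
ΔG < 0, so the forward reaction is spontaneous (proceeds forward).

ΔG = -16.9 kJ/mol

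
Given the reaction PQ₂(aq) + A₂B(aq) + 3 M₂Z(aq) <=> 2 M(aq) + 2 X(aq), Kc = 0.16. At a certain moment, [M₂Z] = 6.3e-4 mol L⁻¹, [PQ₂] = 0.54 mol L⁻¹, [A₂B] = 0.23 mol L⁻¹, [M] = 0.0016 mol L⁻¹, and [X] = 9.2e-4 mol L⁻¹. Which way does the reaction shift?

to the right

Qc = [M]²·[X]² / ([PQ₂]·[A₂B]·[M₂Z]³) = (0.0016)²·(9.2e-4)² / ((0.54)·(0.23)·(6.3e-4)³) = 0.070
Qc = 0.070 < Kc = 0.16, so the forward reaction proceeds.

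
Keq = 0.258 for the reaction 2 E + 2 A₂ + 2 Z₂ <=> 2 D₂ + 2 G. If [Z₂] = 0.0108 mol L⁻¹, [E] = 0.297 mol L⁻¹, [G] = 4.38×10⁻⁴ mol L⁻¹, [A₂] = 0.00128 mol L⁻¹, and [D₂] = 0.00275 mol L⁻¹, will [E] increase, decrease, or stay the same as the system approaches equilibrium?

Q = [D₂]²·[G]² / ([E]²·[A₂]²·[Z₂]²) = (0.00275)²·(4.38×10⁻⁴)² / ((0.297)²·(0.00128)²·(0.0108)²) = 0.0861
Q = 0.0861 < Keq = 0.258: net forward reaction.
E is a reactant, so it decreases.

decrease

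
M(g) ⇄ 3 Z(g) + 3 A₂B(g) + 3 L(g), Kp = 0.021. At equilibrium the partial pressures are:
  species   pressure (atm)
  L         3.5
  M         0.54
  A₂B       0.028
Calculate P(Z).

At equilibrium, Kp = P(Z)³·P(A₂B)³·P(L)³ / P(M) = 0.021.
(P(Z))³·(0.028)³·(3.5)³ / (0.54) = 0.021
P(Z)³ = 12.0 ⇒ P(Z) = 2.3 atm

P(Z) = 2.3 atm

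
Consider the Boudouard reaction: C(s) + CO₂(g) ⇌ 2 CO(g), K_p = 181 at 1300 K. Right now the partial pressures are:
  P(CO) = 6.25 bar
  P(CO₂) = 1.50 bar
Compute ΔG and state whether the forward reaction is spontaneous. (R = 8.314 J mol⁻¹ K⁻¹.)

(C is a pure solid — omitted from Q_p.)
Q_p = P(CO)² / P(CO₂) = (6.25)² / (1.50) = 26.0
ΔG = RT ln(Q_p/K_p) = (8.314 J mol⁻¹ K⁻¹)(1300 K) × ln(26.0/181)
   = (10.81 kJ/mol)(-1.940) = -21.0 kJ/mol
ΔG < 0, so the forward reaction is spontaneous (proceeds forward).

ΔG = -21.0 kJ/mol; the forward reaction is spontaneous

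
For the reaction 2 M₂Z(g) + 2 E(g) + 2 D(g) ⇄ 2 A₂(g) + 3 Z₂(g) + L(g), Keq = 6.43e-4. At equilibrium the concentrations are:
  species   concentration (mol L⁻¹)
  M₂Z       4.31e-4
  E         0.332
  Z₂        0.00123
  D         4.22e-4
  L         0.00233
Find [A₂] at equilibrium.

[A₂] = 7.35e-4 mol L⁻¹

At equilibrium, Keq = [A₂]²·[Z₂]³·[L] / ([M₂Z]²·[E]²·[D]²) = 6.43e-4.
([A₂])²·(0.00123)³·(0.00233) / ((4.31e-4)²·(0.332)²·(4.22e-4)²) = 6.43e-4
[A₂]² = 5.41e-7 ⇒ [A₂] = 7.35e-4 mol L⁻¹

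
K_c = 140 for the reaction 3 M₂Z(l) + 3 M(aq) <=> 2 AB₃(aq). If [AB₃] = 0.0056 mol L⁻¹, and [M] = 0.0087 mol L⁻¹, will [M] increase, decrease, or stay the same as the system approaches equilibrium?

decrease

(M₂Z is a pure liquid — omitted from Q_c.)
Q_c = [AB₃]² / [M]³ = (0.0056)² / (0.0087)³ = 48
Q_c = 48 < K_c = 140: net forward reaction.
M is a reactant, so it decreases.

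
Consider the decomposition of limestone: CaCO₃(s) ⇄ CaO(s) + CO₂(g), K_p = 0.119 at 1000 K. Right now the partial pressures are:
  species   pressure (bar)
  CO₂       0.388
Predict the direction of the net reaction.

toward reactants

(CaCO₃, CaO are pure solids — omitted from Q_p.)
Q_p = P(CO₂) = 0.388
Q_p = 0.388 > K_p = 0.119, so the reverse reaction proceeds.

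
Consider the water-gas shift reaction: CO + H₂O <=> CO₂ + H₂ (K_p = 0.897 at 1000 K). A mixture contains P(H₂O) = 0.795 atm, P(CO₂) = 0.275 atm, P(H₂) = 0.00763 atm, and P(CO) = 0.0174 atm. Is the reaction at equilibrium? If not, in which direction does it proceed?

in the forward direction

Q_p = P(CO₂)·P(H₂) / (P(CO)·P(H₂O)) = (0.275)·(0.00763) / ((0.0174)·(0.795)) = 0.152
Q_p = 0.152 < K_p = 0.897, so the forward reaction proceeds.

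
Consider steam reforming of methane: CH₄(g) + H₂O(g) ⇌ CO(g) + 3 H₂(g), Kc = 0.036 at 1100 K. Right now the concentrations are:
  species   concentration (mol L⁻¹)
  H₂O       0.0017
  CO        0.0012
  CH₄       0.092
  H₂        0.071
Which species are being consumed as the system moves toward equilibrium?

Qc = [CO]·[H₂]³ / ([CH₄]·[H₂O]) = (0.0012)·(0.071)³ / ((0.092)·(0.0017)) = 0.0027
Qc = 0.0027 < Kc = 0.036: net forward reaction.

CH₄, H₂O (reactants)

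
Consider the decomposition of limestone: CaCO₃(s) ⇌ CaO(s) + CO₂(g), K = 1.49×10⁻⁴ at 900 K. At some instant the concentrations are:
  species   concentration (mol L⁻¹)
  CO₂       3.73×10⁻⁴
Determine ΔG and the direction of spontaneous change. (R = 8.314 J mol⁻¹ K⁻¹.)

(CaCO₃, CaO are pure solids — omitted from Q.)
Q = [CO₂] = 3.73×10⁻⁴
ΔG = RT ln(Q/K) = (8.314 J mol⁻¹ K⁻¹)(900 K) × ln(3.73×10⁻⁴/1.49×10⁻⁴)
   = (7.483 kJ/mol)(0.9176) = 6.87 kJ/mol
ΔG > 0, so the forward reaction is non-spontaneous (proceeds in reverse).

ΔG = 6.87 kJ/mol; the forward reaction is non-spontaneous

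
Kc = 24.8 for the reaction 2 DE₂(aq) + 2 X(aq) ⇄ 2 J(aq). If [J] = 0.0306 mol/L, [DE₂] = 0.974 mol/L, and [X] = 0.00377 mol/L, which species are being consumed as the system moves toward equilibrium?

Qc = [J]² / ([DE₂]²·[X]²) = (0.0306)² / ((0.974)²·(0.00377)²) = 69.4
Qc = 69.4 > Kc = 24.8: net reverse reaction.

J (products)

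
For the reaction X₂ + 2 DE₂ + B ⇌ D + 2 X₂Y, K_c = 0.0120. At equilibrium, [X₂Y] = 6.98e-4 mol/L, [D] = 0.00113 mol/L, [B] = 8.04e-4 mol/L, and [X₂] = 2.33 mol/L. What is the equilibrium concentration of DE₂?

At equilibrium, K_c = [D]·[X₂Y]² / ([X₂]·[DE₂]²·[B]) = 0.0120.
(0.00113)·(6.98e-4)² / ((2.33)·([DE₂])²·(8.04e-4)) = 0.0120
[DE₂]² = 2.45e-5 ⇒ [DE₂] = 0.00495 mol/L

[DE₂] = 0.00495 mol/L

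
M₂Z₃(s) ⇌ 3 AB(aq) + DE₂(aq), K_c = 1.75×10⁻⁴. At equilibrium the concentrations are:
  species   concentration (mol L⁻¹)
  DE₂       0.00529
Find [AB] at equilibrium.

[AB] = 0.321 mol L⁻¹

(M₂Z₃ is a pure solid — omitted from K_c.)
At equilibrium, K_c = [AB]³·[DE₂] = 1.75×10⁻⁴.
([AB])³·(0.00529) = 1.75×10⁻⁴
[AB]³ = 0.0331 ⇒ [AB] = 0.321 mol L⁻¹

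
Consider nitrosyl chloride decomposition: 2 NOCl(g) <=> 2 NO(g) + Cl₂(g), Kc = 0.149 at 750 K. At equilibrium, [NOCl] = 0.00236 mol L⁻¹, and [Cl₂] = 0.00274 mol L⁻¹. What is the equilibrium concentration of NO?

[NO] = 0.0174 mol L⁻¹

At equilibrium, Kc = [NO]²·[Cl₂] / [NOCl]² = 0.149.
([NO])²·(0.00274) / (0.00236)² = 0.149
[NO]² = 3.03×10⁻⁴ ⇒ [NO] = 0.0174 mol L⁻¹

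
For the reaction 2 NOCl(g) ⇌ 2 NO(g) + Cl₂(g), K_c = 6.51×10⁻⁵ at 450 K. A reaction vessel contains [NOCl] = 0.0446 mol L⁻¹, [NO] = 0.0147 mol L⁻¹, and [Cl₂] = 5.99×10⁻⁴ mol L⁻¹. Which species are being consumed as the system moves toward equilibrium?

Q_c = [NO]²·[Cl₂] / [NOCl]² = (0.0147)²·(5.99×10⁻⁴) / (0.0446)² = 6.51×10⁻⁵
Q_c = 6.51×10⁻⁵ = K_c; the system is at equilibrium.

none (at equilibrium)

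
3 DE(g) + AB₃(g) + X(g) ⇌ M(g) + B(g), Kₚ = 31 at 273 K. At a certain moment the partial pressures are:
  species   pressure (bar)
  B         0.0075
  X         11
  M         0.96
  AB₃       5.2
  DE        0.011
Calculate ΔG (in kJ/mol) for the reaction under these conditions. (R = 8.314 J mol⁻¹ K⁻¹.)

ΔG = 2.53 kJ/mol

Qₚ = P(M)·P(B) / (P(DE)³·P(AB₃)·P(X)) = (0.96)·(0.0075) / ((0.011)³·(5.2)·(11)) = 94.6
ΔG = RT ln(Qₚ/Kₚ) = (8.314 J mol⁻¹ K⁻¹)(273 K) × ln(94.6/31)
   = (2.270 kJ/mol)(1.116) = 2.53 kJ/mol
ΔG > 0, so the forward reaction is non-spontaneous (proceeds in reverse).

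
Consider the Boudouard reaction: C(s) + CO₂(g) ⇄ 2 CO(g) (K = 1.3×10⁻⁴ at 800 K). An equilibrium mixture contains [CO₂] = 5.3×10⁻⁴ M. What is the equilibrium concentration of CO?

[CO] = 2.6×10⁻⁴ M

(C is a pure solid — omitted from K.)
At equilibrium, K = [CO]² / [CO₂] = 1.3×10⁻⁴.
([CO])² / (5.3×10⁻⁴) = 1.3×10⁻⁴
[CO]² = 6.89×10⁻⁸ ⇒ [CO] = 2.6×10⁻⁴ M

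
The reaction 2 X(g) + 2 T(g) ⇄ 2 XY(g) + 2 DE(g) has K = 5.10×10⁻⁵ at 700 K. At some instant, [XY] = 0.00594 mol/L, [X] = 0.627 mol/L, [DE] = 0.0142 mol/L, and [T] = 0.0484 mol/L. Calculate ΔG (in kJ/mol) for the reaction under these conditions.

Q = [XY]²·[DE]² / ([X]²·[T]²) = (0.00594)²·(0.0142)² / ((0.627)²·(0.0484)²) = 7.73×10⁻⁶
ΔG = RT ln(Q/K) = (8.314 J mol⁻¹ K⁻¹)(700 K) × ln(7.73×10⁻⁶/5.10×10⁻⁵)
   = (5.820 kJ/mol)(-1.887) = -11.0 kJ/mol
ΔG < 0, so the forward reaction is spontaneous (proceeds forward).

ΔG = -11.0 kJ/mol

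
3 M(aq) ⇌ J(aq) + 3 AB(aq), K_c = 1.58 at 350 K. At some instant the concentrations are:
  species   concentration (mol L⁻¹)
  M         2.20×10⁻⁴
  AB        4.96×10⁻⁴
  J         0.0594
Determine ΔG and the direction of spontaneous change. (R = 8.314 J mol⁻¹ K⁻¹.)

ΔG = -2.45 kJ/mol; the forward reaction is spontaneous

Q_c = [J]·[AB]³ / [M]³ = (0.0594)·(4.96×10⁻⁴)³ / (2.20×10⁻⁴)³ = 0.681
ΔG = RT ln(Q_c/K_c) = (8.314 J mol⁻¹ K⁻¹)(350 K) × ln(0.681/1.58)
   = (2.910 kJ/mol)(-0.8416) = -2.45 kJ/mol
ΔG < 0, so the forward reaction is spontaneous (proceeds forward).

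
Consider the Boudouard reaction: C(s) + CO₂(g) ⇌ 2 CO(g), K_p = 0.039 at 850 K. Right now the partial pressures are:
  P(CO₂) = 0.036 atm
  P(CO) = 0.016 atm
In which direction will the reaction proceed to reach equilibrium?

in the forward direction

(C is a pure solid — omitted from Q_p.)
Q_p = P(CO)² / P(CO₂) = (0.016)² / (0.036) = 0.0071
Q_p = 0.0071 < K_p = 0.039, so the forward reaction proceeds.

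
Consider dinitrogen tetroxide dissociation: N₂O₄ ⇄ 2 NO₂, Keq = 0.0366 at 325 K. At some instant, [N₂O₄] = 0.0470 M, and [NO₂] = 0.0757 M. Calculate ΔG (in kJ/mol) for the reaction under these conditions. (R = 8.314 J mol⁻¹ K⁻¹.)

Q = [NO₂]² / [N₂O₄] = (0.0757)² / (0.0470) = 0.122
ΔG = RT ln(Q/Keq) = (8.314 J mol⁻¹ K⁻¹)(325 K) × ln(0.122/0.0366)
   = (2.702 kJ/mol)(1.204) = 3.25 kJ/mol
ΔG > 0, so the forward reaction is non-spontaneous (proceeds in reverse).

ΔG = 3.25 kJ/mol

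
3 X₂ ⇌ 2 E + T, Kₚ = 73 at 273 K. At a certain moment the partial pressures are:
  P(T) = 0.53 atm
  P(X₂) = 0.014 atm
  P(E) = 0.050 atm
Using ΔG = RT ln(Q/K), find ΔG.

ΔG = 4.29 kJ/mol

Qₚ = P(E)²·P(T) / P(X₂)³ = (0.050)²·(0.53) / (0.014)³ = 483
ΔG = RT ln(Qₚ/Kₚ) = (8.314 J mol⁻¹ K⁻¹)(273 K) × ln(483/73)
   = (2.270 kJ/mol)(1.890) = 4.29 kJ/mol
ΔG > 0, so the forward reaction is non-spontaneous (proceeds in reverse).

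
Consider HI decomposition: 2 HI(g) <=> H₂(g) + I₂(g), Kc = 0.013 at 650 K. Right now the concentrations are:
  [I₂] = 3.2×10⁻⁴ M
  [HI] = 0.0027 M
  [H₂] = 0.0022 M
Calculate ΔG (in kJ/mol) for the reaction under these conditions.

Qc = [H₂]·[I₂] / [HI]² = (0.0022)·(3.2×10⁻⁴) / (0.0027)² = 0.0966
ΔG = RT ln(Qc/Kc) = (8.314 J mol⁻¹ K⁻¹)(650 K) × ln(0.0966/0.013)
   = (5.404 kJ/mol)(2.006) = 10.8 kJ/mol
ΔG > 0, so the forward reaction is non-spontaneous (proceeds in reverse).

ΔG = 10.8 kJ/mol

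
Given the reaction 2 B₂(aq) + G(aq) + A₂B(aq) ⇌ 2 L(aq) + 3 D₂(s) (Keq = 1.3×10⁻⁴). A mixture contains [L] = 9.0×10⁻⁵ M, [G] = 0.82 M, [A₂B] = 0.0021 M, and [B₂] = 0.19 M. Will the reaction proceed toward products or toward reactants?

at equilibrium

(D₂ is a pure solid — omitted from Q.)
Q = [L]² / ([B₂]²·[G]·[A₂B]) = (9.0×10⁻⁵)² / ((0.19)²·(0.82)·(0.0021)) = 1.3×10⁻⁴
Q = 1.3×10⁻⁴ = Keq, so the system is already at equilibrium.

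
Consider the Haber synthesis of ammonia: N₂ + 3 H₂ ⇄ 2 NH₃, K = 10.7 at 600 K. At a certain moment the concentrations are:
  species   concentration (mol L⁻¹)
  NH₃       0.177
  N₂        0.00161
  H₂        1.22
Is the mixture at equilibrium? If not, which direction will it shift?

Q = [NH₃]² / ([N₂]·[H₂]³) = (0.177)² / ((0.00161)·(1.22)³) = 10.7
Q = 10.7 = K; the system is at equilibrium.

yes, at equilibrium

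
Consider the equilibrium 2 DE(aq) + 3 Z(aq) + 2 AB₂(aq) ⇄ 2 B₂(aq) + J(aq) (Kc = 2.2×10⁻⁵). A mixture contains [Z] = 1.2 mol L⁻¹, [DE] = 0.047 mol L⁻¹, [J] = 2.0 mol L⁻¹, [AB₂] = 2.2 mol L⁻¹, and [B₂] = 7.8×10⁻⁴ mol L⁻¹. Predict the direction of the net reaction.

in the reverse direction

Qc = [B₂]²·[J] / ([DE]²·[Z]³·[AB₂]²) = (7.8×10⁻⁴)²·(2.0) / ((0.047)²·(1.2)³·(2.2)²) = 6.6×10⁻⁵
Qc = 6.6×10⁻⁵ > Kc = 2.2×10⁻⁵, so the reverse reaction proceeds.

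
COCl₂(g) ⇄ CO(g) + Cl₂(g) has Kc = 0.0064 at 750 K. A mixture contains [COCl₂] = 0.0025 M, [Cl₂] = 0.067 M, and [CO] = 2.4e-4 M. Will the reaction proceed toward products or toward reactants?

Qc = [CO]·[Cl₂] / [COCl₂] = (2.4e-4)·(0.067) / (0.0025) = 0.0064
Qc = 0.0064 = Kc, so the system is already at equilibrium.

neither direction; the system is at equilibrium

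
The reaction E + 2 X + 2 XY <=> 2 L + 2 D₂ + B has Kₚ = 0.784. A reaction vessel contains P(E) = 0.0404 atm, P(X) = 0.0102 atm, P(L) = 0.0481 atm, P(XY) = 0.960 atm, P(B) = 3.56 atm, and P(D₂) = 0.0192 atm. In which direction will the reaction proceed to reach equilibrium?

Qₚ = P(L)²·P(D₂)²·P(B) / (P(E)·P(X)²·P(XY)²) = (0.0481)²·(0.0192)²·(3.56) / ((0.0404)·(0.0102)²·(0.960)²) = 0.784
Qₚ = 0.784 = Kₚ, so the system is already at equilibrium.

neither direction; the system is at equilibrium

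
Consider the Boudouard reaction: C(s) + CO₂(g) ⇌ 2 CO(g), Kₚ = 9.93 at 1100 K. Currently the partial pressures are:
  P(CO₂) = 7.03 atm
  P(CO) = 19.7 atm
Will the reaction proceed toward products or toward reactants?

(C is a pure solid — omitted from Qₚ.)
Qₚ = P(CO)² / P(CO₂) = (19.7)² / (7.03) = 55.2
Qₚ = 55.2 > Kₚ = 9.93, so the reverse reaction proceeds.

to the left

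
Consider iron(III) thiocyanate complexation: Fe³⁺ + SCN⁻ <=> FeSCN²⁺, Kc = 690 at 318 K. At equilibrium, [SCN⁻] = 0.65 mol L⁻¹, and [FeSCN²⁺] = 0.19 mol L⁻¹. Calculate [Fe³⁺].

At equilibrium, Kc = [FeSCN²⁺] / ([Fe³⁺]·[SCN⁻]) = 690.
(0.19) / (([Fe³⁺])·(0.65)) = 690
[Fe³⁺] = 4.24×10⁻⁴ = 4.2×10⁻⁴ mol L⁻¹

[Fe³⁺] = 4.2×10⁻⁴ mol L⁻¹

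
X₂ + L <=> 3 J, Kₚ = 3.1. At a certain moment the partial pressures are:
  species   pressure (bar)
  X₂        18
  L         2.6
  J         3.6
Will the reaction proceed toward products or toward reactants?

Qₚ = P(J)³ / (P(X₂)·P(L)) = (3.6)³ / ((18)·(2.6)) = 1.0
Qₚ = 1.0 < Kₚ = 3.1, so the forward reaction proceeds.

toward products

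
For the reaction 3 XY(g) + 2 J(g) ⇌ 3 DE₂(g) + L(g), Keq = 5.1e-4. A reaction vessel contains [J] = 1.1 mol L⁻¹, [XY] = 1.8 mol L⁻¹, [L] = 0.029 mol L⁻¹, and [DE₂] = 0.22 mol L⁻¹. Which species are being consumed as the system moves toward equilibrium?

Q = [DE₂]³·[L] / ([XY]³·[J]²) = (0.22)³·(0.029) / ((1.8)³·(1.1)²) = 4.4e-5
Q = 4.4e-5 < Keq = 5.1e-4: net forward reaction.

XY, J (reactants)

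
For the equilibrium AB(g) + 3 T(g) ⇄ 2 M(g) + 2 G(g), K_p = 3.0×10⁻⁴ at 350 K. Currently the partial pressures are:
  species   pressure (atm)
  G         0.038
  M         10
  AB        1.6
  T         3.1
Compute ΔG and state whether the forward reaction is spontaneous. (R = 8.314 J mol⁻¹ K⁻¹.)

Q_p = P(M)²·P(G)² / (P(AB)·P(T)³) = (10)²·(0.038)² / ((1.6)·(3.1)³) = 0.00303
ΔG = RT ln(Q_p/K_p) = (8.314 J mol⁻¹ K⁻¹)(350 K) × ln(0.00303/3.0×10⁻⁴)
   = (2.910 kJ/mol)(2.313) = 6.73 kJ/mol
ΔG > 0, so the forward reaction is non-spontaneous (proceeds in reverse).

ΔG = 6.73 kJ/mol; the forward reaction is non-spontaneous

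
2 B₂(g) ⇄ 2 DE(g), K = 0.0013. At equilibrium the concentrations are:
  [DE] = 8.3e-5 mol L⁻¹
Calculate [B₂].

At equilibrium, K = [DE]² / [B₂]² = 0.0013.
(8.3e-5)² / ([B₂])² = 0.0013
[B₂]² = 5.30e-6 ⇒ [B₂] = 0.0023 mol L⁻¹

[B₂] = 0.0023 mol L⁻¹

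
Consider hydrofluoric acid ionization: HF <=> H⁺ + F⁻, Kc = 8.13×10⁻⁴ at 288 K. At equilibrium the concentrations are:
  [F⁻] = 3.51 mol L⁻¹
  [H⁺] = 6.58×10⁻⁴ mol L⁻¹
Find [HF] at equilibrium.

At equilibrium, Kc = [H⁺]·[F⁻] / [HF] = 8.13×10⁻⁴.
(6.58×10⁻⁴)·(3.51) / ([HF]) = 8.13×10⁻⁴
[HF] = 2.84 mol L⁻¹

[HF] = 2.84 mol L⁻¹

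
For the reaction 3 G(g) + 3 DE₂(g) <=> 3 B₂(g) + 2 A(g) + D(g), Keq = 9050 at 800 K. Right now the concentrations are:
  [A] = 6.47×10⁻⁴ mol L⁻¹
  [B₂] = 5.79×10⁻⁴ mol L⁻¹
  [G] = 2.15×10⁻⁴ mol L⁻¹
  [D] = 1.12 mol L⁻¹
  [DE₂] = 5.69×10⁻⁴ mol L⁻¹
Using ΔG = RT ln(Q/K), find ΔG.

ΔG = 11.3 kJ/mol

Q = [B₂]³·[A]²·[D] / ([G]³·[DE₂]³) = (5.79×10⁻⁴)³·(6.47×10⁻⁴)²·(1.12) / ((2.15×10⁻⁴)³·(5.69×10⁻⁴)³) = 49700
ΔG = RT ln(Q/Keq) = (8.314 J mol⁻¹ K⁻¹)(800 K) × ln(49700/9050)
   = (6.651 kJ/mol)(1.703) = 11.3 kJ/mol
ΔG > 0, so the forward reaction is non-spontaneous (proceeds in reverse).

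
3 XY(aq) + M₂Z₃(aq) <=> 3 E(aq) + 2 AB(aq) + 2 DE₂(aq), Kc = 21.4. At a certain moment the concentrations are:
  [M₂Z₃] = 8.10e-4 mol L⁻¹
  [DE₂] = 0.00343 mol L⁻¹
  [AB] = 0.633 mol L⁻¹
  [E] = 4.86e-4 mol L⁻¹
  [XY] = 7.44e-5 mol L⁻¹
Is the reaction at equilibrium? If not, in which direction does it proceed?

Qc = [E]³·[AB]²·[DE₂]² / ([XY]³·[M₂Z₃]) = (4.86e-4)³·(0.633)²·(0.00343)² / ((7.44e-5)³·(8.10e-4)) = 1.62
Qc = 1.62 < Kc = 21.4, so the forward reaction proceeds.

in the forward direction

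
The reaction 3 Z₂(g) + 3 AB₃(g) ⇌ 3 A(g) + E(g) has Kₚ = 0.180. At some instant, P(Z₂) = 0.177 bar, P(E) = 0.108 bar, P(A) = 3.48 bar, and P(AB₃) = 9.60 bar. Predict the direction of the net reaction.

toward reactants

Qₚ = P(A)³·P(E) / (P(Z₂)³·P(AB₃)³) = (3.48)³·(0.108) / ((0.177)³·(9.60)³) = 0.928
Qₚ = 0.928 > Kₚ = 0.180, so the reverse reaction proceeds.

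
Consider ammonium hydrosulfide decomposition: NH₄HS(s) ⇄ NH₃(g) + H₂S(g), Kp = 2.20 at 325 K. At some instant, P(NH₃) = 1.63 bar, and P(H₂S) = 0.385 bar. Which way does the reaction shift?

to the right

(NH₄HS is a pure solid — omitted from Qp.)
Qp = P(NH₃)·P(H₂S) = (1.63)·(0.385) = 0.628
Qp = 0.628 < Kp = 2.20, so the forward reaction proceeds.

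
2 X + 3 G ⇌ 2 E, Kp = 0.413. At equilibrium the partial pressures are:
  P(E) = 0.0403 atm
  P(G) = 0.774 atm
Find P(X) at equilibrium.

At equilibrium, Kp = P(E)² / (P(X)²·P(G)³) = 0.413.
(0.0403)² / ((P(X))²·(0.774)³) = 0.413
P(X)² = 0.00848 ⇒ P(X) = 0.0921 atm

P(X) = 0.0921 atm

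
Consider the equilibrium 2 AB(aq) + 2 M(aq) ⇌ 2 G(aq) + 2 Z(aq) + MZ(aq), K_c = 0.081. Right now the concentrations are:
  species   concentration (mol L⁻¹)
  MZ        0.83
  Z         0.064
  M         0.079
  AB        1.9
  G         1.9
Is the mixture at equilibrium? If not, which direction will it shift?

no; Q > K, reaction proceeds in reverse

Q_c = [G]²·[Z]²·[MZ] / ([AB]²·[M]²) = (1.9)²·(0.064)²·(0.83) / ((1.9)²·(0.079)²) = 0.54
Q_c = 0.54 > K_c = 0.081: net reverse reaction.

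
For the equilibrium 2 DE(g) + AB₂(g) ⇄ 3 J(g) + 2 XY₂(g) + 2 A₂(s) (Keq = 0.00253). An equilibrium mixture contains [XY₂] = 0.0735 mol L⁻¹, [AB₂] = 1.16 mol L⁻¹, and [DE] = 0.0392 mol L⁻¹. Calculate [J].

[J] = 0.0942 mol L⁻¹

(A₂ is a pure solid — omitted from Keq.)
At equilibrium, Keq = [J]³·[XY₂]² / ([DE]²·[AB₂]) = 0.00253.
([J])³·(0.0735)² / ((0.0392)²·(1.16)) = 0.00253
[J]³ = 8.35e-4 ⇒ [J] = 0.0942 mol L⁻¹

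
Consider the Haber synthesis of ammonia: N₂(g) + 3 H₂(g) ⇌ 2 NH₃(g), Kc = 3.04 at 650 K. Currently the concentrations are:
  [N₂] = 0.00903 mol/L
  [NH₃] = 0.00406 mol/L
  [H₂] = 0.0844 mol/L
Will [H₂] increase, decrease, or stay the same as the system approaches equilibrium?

Qc = [NH₃]² / ([N₂]·[H₂]³) = (0.00406)² / ((0.00903)·(0.0844)³) = 3.04
Qc = 3.04 = Kc; the system is at equilibrium.

stay the same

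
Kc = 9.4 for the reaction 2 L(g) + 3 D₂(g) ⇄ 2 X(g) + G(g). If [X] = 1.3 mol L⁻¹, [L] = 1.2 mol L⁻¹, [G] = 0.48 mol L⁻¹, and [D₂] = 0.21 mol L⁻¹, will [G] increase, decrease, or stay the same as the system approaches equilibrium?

Qc = [X]²·[G] / ([L]²·[D₂]³) = (1.3)²·(0.48) / ((1.2)²·(0.21)³) = 61
Qc = 61 > Kc = 9.4: net reverse reaction.
G is a product, so it decreases.

decrease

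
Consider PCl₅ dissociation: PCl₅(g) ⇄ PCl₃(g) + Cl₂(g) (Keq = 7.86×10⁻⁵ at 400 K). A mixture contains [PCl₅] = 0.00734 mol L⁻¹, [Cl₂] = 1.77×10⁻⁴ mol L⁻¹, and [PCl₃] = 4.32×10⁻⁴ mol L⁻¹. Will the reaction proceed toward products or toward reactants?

toward products

Q = [PCl₃]·[Cl₂] / [PCl₅] = (4.32×10⁻⁴)·(1.77×10⁻⁴) / (0.00734) = 1.04×10⁻⁵
Q = 1.04×10⁻⁵ < Keq = 7.86×10⁻⁵, so the forward reaction proceeds.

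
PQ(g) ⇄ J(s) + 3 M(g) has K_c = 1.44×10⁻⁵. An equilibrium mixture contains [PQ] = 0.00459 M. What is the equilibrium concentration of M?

[M] = 0.00404 M

(J is a pure solid — omitted from K_c.)
At equilibrium, K_c = [M]³ / [PQ] = 1.44×10⁻⁵.
([M])³ / (0.00459) = 1.44×10⁻⁵
[M]³ = 6.61×10⁻⁸ ⇒ [M] = 0.00404 M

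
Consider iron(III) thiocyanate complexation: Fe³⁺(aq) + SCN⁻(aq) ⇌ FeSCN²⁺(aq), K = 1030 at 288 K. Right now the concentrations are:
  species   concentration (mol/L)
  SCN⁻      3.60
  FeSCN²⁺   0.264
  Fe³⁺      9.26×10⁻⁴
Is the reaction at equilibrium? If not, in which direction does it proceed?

Q = [FeSCN²⁺] / ([Fe³⁺]·[SCN⁻]) = (0.264) / ((9.26×10⁻⁴)·(3.60)) = 79.2
Q = 79.2 < K = 1030, so the forward reaction proceeds.

toward products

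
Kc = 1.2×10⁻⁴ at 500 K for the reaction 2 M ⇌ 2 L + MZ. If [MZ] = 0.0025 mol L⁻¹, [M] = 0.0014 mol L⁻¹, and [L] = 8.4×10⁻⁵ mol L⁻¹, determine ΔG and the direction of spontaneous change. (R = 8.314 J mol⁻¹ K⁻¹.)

ΔG = -10.8 kJ/mol; the forward reaction is spontaneous

Qc = [L]²·[MZ] / [M]² = (8.4×10⁻⁵)²·(0.0025) / (0.0014)² = 9.00×10⁻⁶
ΔG = RT ln(Qc/Kc) = (8.314 J mol⁻¹ K⁻¹)(500 K) × ln(9.00×10⁻⁶/1.2×10⁻⁴)
   = (4.157 kJ/mol)(-2.590) = -10.8 kJ/mol
ΔG < 0, so the forward reaction is spontaneous (proceeds forward).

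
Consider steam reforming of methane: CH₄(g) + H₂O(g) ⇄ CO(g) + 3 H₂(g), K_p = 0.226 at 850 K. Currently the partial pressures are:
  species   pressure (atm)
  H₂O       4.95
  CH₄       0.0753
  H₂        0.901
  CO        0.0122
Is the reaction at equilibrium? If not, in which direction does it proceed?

Q_p = P(CO)·P(H₂)³ / (P(CH₄)·P(H₂O)) = (0.0122)·(0.901)³ / ((0.0753)·(4.95)) = 0.0239
Q_p = 0.0239 < K_p = 0.226, so the forward reaction proceeds.

forward (toward products)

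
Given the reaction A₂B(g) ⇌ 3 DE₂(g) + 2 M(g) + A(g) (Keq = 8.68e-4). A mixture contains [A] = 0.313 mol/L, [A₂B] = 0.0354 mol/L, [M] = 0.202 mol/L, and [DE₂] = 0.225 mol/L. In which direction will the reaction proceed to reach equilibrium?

Q = [DE₂]³·[M]²·[A] / [A₂B] = (0.225)³·(0.202)²·(0.313) / (0.0354) = 0.00411
Q = 0.00411 > Keq = 8.68e-4, so the reverse reaction proceeds.

toward reactants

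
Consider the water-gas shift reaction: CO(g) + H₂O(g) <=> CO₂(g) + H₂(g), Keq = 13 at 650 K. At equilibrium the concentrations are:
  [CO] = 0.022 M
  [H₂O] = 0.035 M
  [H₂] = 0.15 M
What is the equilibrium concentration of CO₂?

[CO₂] = 0.067 M

At equilibrium, Keq = [CO₂]·[H₂] / ([CO]·[H₂O]) = 13.
([CO₂])·(0.15) / ((0.022)·(0.035)) = 13
[CO₂] = 0.0667 = 0.067 M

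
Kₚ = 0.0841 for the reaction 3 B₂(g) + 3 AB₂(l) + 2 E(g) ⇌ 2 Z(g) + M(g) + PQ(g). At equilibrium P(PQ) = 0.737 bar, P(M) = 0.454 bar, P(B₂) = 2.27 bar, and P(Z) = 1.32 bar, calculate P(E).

P(E) = 0.770 bar

(AB₂ is a pure liquid — omitted from Kₚ.)
At equilibrium, Kₚ = P(Z)²·P(M)·P(PQ) / (P(B₂)³·P(E)²) = 0.0841.
(1.32)²·(0.454)·(0.737) / ((2.27)³·(P(E))²) = 0.0841
P(E)² = 0.593 ⇒ P(E) = 0.770 bar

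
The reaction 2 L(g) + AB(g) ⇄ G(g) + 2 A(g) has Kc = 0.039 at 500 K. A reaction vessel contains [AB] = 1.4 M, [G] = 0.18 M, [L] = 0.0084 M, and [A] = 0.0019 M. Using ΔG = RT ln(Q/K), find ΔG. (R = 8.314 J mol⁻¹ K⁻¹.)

ΔG = -7.40 kJ/mol

Qc = [G]·[A]² / ([L]²·[AB]) = (0.18)·(0.0019)² / ((0.0084)²·(1.4)) = 0.00658
ΔG = RT ln(Qc/Kc) = (8.314 J mol⁻¹ K⁻¹)(500 K) × ln(0.00658/0.039)
   = (4.157 kJ/mol)(-1.780) = -7.40 kJ/mol
ΔG < 0, so the forward reaction is spontaneous (proceeds forward).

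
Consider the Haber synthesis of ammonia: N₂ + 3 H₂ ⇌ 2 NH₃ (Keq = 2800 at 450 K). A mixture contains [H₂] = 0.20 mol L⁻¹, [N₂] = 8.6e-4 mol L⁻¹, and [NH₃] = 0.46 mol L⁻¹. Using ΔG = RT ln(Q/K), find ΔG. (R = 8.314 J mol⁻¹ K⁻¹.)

Q = [NH₃]² / ([N₂]·[H₂]³) = (0.46)² / ((8.6e-4)·(0.20)³) = 30800
ΔG = RT ln(Q/Keq) = (8.314 J mol⁻¹ K⁻¹)(450 K) × ln(30800/2800)
   = (3.741 kJ/mol)(2.398) = 8.97 kJ/mol
ΔG > 0, so the forward reaction is non-spontaneous (proceeds in reverse).

ΔG = 8.97 kJ/mol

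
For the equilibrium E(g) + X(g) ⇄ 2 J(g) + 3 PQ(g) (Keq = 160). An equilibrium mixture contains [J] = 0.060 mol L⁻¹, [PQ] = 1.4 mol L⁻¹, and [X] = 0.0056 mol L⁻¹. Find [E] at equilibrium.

[E] = 0.011 mol L⁻¹

At equilibrium, Keq = [J]²·[PQ]³ / ([E]·[X]) = 160.
(0.060)²·(1.4)³ / (([E])·(0.0056)) = 160
[E] = 0.0110 = 0.011 mol L⁻¹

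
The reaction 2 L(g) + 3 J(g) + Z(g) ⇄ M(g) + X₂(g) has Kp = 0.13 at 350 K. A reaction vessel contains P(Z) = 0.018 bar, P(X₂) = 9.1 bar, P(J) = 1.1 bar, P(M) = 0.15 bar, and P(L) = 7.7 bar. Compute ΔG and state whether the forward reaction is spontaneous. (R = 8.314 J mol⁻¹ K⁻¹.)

ΔG = 5.82 kJ/mol; the forward reaction is non-spontaneous

Qp = P(M)·P(X₂) / (P(L)²·P(J)³·P(Z)) = (0.15)·(9.1) / ((7.7)²·(1.1)³·(0.018)) = 0.961
ΔG = RT ln(Qp/Kp) = (8.314 J mol⁻¹ K⁻¹)(350 K) × ln(0.961/0.13)
   = (2.910 kJ/mol)(2.000) = 5.82 kJ/mol
ΔG > 0, so the forward reaction is non-spontaneous (proceeds in reverse).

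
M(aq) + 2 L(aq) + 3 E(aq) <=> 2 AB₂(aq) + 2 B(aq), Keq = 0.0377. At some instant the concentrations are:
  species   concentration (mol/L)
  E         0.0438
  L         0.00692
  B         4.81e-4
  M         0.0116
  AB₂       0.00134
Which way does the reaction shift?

toward products

Q = [AB₂]²·[B]² / ([M]·[L]²·[E]³) = (0.00134)²·(4.81e-4)² / ((0.0116)·(0.00692)²·(0.0438)³) = 0.00890
Q = 0.00890 < Keq = 0.0377, so the forward reaction proceeds.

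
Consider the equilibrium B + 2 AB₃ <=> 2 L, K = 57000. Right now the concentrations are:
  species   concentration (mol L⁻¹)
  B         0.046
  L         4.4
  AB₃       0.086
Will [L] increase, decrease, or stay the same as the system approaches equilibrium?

stay the same

Q = [L]² / ([B]·[AB₃]²) = (4.4)² / ((0.046)·(0.086)²) = 57000
Q = 57000 = K; the system is at equilibrium.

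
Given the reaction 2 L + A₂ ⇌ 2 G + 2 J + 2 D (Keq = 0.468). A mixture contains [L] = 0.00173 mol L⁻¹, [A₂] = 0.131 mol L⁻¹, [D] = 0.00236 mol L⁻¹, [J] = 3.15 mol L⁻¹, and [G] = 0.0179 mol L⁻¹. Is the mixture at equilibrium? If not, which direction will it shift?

no; Q < K, reaction proceeds forward

Q = [G]²·[J]²·[D]² / ([L]²·[A₂]) = (0.0179)²·(3.15)²·(0.00236)² / ((0.00173)²·(0.131)) = 0.0452
Q = 0.0452 < Keq = 0.468: net forward reaction.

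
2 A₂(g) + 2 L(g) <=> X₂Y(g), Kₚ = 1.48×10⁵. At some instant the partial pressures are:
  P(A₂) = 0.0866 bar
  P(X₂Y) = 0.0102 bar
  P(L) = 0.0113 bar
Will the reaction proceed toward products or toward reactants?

Qₚ = P(X₂Y) / (P(A₂)²·P(L)²) = (0.0102) / ((0.0866)²·(0.0113)²) = 10700
Qₚ = 10700 < Kₚ = 1.48×10⁵, so the forward reaction proceeds.

to the right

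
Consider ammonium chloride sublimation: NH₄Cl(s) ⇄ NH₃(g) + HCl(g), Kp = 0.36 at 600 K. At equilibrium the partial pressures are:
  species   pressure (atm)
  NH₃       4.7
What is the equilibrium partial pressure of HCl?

P(HCl) = 0.077 atm

(NH₄Cl is a pure solid — omitted from Kp.)
At equilibrium, Kp = P(NH₃)·P(HCl) = 0.36.
(4.7)·(P(HCl)) = 0.36
P(HCl) = 0.0766 = 0.077 atm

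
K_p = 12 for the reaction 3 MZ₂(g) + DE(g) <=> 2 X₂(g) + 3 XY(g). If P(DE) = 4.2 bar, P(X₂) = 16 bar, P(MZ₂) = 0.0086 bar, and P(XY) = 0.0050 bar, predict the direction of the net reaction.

Q_p = P(X₂)²·P(XY)³ / (P(MZ₂)³·P(DE)) = (16)²·(0.0050)³ / ((0.0086)³·(4.2)) = 12
Q_p = 12 = K_p, so the system is already at equilibrium.

no net change (already at equilibrium)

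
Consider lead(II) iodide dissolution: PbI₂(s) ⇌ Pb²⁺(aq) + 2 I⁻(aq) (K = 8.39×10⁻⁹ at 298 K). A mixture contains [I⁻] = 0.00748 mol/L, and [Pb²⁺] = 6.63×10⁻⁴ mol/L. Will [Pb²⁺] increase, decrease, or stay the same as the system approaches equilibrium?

(PbI₂ is a pure solid — omitted from Q.)
Q = [Pb²⁺]·[I⁻]² = (6.63×10⁻⁴)·(0.00748)² = 3.71×10⁻⁸
Q = 3.71×10⁻⁸ > K = 8.39×10⁻⁹: net reverse reaction.
Pb²⁺ is a product, so it decreases.

decrease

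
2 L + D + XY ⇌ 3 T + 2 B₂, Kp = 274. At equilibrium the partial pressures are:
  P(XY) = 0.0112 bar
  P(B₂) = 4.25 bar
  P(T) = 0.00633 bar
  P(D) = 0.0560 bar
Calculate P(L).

At equilibrium, Kp = P(T)³·P(B₂)² / (P(L)²·P(D)·P(XY)) = 274.
(0.00633)³·(4.25)² / ((P(L))²·(0.0560)·(0.0112)) = 274
P(L)² = 2.67×10⁻⁵ ⇒ P(L) = 0.00516 bar

P(L) = 0.00516 bar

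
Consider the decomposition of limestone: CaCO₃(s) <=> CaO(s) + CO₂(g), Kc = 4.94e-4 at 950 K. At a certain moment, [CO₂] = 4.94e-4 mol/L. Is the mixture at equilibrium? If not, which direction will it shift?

(CaCO₃, CaO are pure solids — omitted from Qc.)
Qc = [CO₂] = 4.94e-4
Qc = 4.94e-4 = Kc; the system is at equilibrium.

yes, at equilibrium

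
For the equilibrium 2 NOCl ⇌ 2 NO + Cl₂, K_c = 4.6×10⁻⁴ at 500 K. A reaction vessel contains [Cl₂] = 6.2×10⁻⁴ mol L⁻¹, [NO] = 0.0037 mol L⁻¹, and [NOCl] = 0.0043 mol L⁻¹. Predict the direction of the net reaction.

Q_c = [NO]²·[Cl₂] / [NOCl]² = (0.0037)²·(6.2×10⁻⁴) / (0.0043)² = 4.6×10⁻⁴
Q_c = 4.6×10⁻⁴ = K_c, so the system is already at equilibrium.

at equilibrium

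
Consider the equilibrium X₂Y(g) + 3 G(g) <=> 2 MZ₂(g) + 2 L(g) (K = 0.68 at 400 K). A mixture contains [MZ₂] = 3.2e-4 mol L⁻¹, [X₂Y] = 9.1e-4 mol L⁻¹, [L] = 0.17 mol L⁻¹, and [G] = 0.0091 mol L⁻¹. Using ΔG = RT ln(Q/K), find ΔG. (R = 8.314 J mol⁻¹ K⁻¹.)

Q = [MZ₂]²·[L]² / ([X₂Y]·[G]³) = (3.2e-4)²·(0.17)² / ((9.1e-4)·(0.0091)³) = 4.32
ΔG = RT ln(Q/K) = (8.314 J mol⁻¹ K⁻¹)(400 K) × ln(4.32/0.68)
   = (3.326 kJ/mol)(1.849) = 6.15 kJ/mol
ΔG > 0, so the forward reaction is non-spontaneous (proceeds in reverse).

ΔG = 6.15 kJ/mol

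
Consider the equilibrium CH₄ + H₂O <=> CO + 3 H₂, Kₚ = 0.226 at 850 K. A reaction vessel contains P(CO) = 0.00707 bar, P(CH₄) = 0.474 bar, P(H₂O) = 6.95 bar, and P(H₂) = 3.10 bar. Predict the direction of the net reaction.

Qₚ = P(CO)·P(H₂)³ / (P(CH₄)·P(H₂O)) = (0.00707)·(3.10)³ / ((0.474)·(6.95)) = 0.0639
Qₚ = 0.0639 < Kₚ = 0.226, so the forward reaction proceeds.

in the forward direction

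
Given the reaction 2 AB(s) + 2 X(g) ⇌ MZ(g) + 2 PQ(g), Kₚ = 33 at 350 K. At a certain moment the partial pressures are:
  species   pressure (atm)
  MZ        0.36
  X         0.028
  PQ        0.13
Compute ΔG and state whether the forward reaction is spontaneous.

ΔG = -4.21 kJ/mol; the forward reaction is spontaneous

(AB is a pure solid — omitted from Qₚ.)
Qₚ = P(MZ)·P(PQ)² / P(X)² = (0.36)·(0.13)² / (0.028)² = 7.76
ΔG = RT ln(Qₚ/Kₚ) = (8.314 J mol⁻¹ K⁻¹)(350 K) × ln(7.76/33)
   = (2.910 kJ/mol)(-1.448) = -4.21 kJ/mol
ΔG < 0, so the forward reaction is spontaneous (proceeds forward).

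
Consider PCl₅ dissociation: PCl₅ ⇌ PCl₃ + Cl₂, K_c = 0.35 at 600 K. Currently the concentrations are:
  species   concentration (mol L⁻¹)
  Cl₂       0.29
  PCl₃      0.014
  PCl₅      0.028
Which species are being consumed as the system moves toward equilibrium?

Q_c = [PCl₃]·[Cl₂] / [PCl₅] = (0.014)·(0.29) / (0.028) = 0.14
Q_c = 0.14 < K_c = 0.35: net forward reaction.

PCl₅ (reactants)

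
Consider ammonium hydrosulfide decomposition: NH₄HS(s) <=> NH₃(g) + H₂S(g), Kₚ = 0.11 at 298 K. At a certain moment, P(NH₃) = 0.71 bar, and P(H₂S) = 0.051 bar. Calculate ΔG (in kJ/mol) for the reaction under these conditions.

ΔG = -2.75 kJ/mol

(NH₄HS is a pure solid — omitted from Qₚ.)
Qₚ = P(NH₃)·P(H₂S) = (0.71)·(0.051) = 0.0362
ΔG = RT ln(Qₚ/Kₚ) = (8.314 J mol⁻¹ K⁻¹)(298 K) × ln(0.0362/0.11)
   = (2.478 kJ/mol)(-1.111) = -2.75 kJ/mol
ΔG < 0, so the forward reaction is spontaneous (proceeds forward).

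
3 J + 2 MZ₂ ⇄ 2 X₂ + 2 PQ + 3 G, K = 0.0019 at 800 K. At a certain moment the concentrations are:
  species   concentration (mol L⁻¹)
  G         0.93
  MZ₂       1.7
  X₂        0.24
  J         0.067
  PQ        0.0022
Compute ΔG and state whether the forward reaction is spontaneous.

Q = [X₂]²·[PQ]²·[G]³ / ([J]³·[MZ₂]²) = (0.24)²·(0.0022)²·(0.93)³ / ((0.067)³·(1.7)²) = 2.58e-4
ΔG = RT ln(Q/K) = (8.314 J mol⁻¹ K⁻¹)(800 K) × ln(2.58e-4/0.0019)
   = (6.651 kJ/mol)(-1.997) = -13.3 kJ/mol
ΔG < 0, so the forward reaction is spontaneous (proceeds forward).

ΔG = -13.3 kJ/mol; the forward reaction is spontaneous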